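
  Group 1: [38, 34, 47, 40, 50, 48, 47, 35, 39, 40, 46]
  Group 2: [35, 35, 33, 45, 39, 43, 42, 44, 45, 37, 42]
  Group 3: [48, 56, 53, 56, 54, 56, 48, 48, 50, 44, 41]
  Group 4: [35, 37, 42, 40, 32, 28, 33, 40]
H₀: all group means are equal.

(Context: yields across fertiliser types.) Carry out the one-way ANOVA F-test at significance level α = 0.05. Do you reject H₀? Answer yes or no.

reject H₀: yes

Group means [42.18, 40.00, 50.36, 35.88], grand mean 42.561
SSB = Σnᵢ(x̄ᵢ−x̄)² = 1101.041; SSW = ΣΣ(x−x̄ᵢ)² = 923.057
MSB = 1101.041/3 = 367.0136; MSW = 923.057/37 = 24.9475
F = MSB/MSW = 14.7114
df = (3, 37)
p-value (upper-tail) = 0.00000
At α=0.05: p < α → reject H₀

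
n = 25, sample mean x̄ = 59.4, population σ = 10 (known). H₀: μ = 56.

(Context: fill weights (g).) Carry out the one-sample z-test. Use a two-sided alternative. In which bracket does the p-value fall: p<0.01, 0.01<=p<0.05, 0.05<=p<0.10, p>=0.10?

SE = σ/√n = 10/√25 = 2.0000
z = (x̄−μ₀)/SE = (59.4−56)/2.0000 = 1.7000
p-value (two-sided) = 0.08913
→ bracket: 0.05<=p<0.10

p-value bracket: 0.05<=p<0.10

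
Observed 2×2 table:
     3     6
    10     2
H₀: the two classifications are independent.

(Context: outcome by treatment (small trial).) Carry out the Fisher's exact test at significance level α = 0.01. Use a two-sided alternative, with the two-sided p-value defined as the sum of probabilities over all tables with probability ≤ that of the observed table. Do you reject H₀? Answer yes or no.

reject H₀: no

Margins: r₁=9, r₂=12, c₁=13, c₂=8, n=21
p_obs = C(9,3)·C(12,10)/C(21,13); sum pmf over tables with pmf ≤ p_obs
p-value (two-sided) = 0.03184
At α=0.01: p ≥ α → fail to reject H₀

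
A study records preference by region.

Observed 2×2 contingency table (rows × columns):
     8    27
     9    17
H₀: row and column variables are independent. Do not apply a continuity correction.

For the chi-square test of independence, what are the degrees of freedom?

degrees of freedom = 1

df = (r−1)(c−1) = (2−1)·(2−1) = 1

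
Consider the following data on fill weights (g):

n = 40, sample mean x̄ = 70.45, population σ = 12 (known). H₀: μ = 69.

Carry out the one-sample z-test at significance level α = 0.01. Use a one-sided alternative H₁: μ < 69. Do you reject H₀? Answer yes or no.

reject H₀: no

SE = σ/√n = 12/√40 = 1.8974
z = (x̄−μ₀)/SE = (70.45−69)/1.8974 = 0.7642
p-value (one-sided, H₁ less) = 0.77763
At α=0.01: p ≥ α → fail to reject H₀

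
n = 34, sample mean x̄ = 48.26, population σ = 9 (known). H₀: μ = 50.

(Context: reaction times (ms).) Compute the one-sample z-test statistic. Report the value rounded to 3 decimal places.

SE = σ/√n = 9/√34 = 1.5435
z = (x̄−μ₀)/SE = (48.26−50)/1.5435 = -1.1273

test statistic = -1.127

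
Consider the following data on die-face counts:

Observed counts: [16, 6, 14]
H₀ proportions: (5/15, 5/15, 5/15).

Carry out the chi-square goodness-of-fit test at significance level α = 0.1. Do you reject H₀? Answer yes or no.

n = 36; E_i = n·p_i = [12.00, 12.00, 12.00]
χ² = (16−12.00)²/12.00 + (6−12.00)²/12.00 + (14−12.00)²/12.00 = 4.6667
df = 2
p-value (upper-tail) = 0.09697
At α=0.1: p < α → reject H₀

reject H₀: yes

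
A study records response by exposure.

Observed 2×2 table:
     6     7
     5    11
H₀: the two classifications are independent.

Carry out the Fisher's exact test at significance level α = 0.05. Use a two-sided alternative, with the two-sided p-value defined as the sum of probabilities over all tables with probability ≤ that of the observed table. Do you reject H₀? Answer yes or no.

reject H₀: no

Margins: r₁=13, r₂=16, c₁=11, c₂=18, n=29
p_obs = C(13,6)·C(16,5)/C(29,11); sum pmf over tables with pmf ≤ p_obs
p-value (two-sided) = 0.46568
At α=0.05: p ≥ α → fail to reject H₀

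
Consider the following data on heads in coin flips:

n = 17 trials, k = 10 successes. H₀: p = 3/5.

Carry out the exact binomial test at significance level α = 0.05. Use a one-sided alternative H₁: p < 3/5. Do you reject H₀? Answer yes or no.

reject H₀: no

Exact binomial: n=17, k=10, p₀=3/5=0.6000
P(X≤10) from Σ C(n,i)·p₀^i·(1−p₀)^(n−i)
p-value (one-sided, H₁ less) = 0.55216
At α=0.05: p ≥ α → fail to reject H₀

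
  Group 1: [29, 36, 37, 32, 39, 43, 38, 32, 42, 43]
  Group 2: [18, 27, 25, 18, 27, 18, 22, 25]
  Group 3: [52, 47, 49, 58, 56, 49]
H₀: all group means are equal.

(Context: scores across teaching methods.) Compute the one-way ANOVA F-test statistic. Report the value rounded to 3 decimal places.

Group means [37.10, 22.50, 51.83], grand mean 35.917
SSB = Σnᵢ(x̄ᵢ−x̄)² = 2974.100; SSW = ΣΣ(x−x̄ᵢ)² = 425.733
MSB = 2974.100/2 = 1487.0500; MSW = 425.733/21 = 20.2730
F = MSB/MSW = 73.3512
df = (2, 21)

test statistic = 73.351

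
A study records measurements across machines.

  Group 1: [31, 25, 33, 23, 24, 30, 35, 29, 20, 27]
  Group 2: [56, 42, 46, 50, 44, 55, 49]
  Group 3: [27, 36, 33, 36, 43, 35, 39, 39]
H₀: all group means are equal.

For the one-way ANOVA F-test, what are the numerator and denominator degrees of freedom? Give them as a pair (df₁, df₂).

k = 3 groups, N = 25 total
df = (k−1, N−k) = (3−1, 25−3) = (2, 22)

degrees of freedom = [2, 22]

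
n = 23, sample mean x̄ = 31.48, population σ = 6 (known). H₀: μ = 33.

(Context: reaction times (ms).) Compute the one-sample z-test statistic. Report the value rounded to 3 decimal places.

test statistic = -1.215

SE = σ/√n = 6/√23 = 1.2511
z = (x̄−μ₀)/SE = (31.48−33)/1.2511 = -1.2149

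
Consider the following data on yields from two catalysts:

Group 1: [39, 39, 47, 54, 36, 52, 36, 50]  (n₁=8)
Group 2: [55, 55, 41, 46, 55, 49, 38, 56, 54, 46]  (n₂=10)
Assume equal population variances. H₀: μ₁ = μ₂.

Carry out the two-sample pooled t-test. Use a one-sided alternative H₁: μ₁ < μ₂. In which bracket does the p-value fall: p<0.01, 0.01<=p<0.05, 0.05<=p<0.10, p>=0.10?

p-value bracket: 0.05<=p<0.10

x̄₁=44.125, s₁=7.434, n₁=8
x̄₂=49.500, s₂=6.519, n₂=10
s_p² = [7·7.434² + 9·6.519²]/16 = 48.0859
SE = √(s_p²·(1/8+1/10)) = 3.2893
t = (44.125−49.500)/3.2893 = -1.6341
df = 16
p-value (one-sided, H₁ less) = 0.06088
→ bracket: 0.05<=p<0.10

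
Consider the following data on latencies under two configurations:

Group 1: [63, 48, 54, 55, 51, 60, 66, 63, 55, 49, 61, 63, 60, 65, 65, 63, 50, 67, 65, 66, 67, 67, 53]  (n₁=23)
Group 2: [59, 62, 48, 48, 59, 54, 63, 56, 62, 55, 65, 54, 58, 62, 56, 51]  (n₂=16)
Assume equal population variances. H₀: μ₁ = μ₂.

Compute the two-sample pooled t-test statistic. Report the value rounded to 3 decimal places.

test statistic = 1.455

x̄₁=59.826, s₁=6.436, n₁=23
x̄₂=57.000, s₂=5.203, n₂=16
s_p² = [22·6.436² + 15·5.203²]/37 = 35.6028
SE = √(s_p²·(1/23+1/16)) = 1.9425
t = (59.826−57.000)/1.9425 = 1.4549
df = 37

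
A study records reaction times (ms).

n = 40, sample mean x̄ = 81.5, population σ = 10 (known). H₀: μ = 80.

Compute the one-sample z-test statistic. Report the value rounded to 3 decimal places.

test statistic = 0.949

SE = σ/√n = 10/√40 = 1.5811
z = (x̄−μ₀)/SE = (81.5−80)/1.5811 = 0.9487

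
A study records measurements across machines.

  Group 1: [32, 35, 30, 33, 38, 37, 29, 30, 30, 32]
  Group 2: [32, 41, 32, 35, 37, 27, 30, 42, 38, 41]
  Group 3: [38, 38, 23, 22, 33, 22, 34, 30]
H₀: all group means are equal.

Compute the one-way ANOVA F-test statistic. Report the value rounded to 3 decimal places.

test statistic = 2.584

Group means [32.60, 35.50, 30.00], grand mean 32.893
SSB = Σnᵢ(x̄ᵢ−x̄)² = 135.779; SSW = ΣΣ(x−x̄ᵢ)² = 656.900
MSB = 135.779/2 = 67.8893; MSW = 656.900/25 = 26.2760
F = MSB/MSW = 2.5837
df = (2, 25)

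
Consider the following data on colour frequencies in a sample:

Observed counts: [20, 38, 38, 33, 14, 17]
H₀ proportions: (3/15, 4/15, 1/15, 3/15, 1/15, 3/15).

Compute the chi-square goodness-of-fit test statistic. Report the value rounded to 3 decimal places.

test statistic = 83.156

n = 160; E_i = n·p_i = [32.00, 42.67, 10.67, 32.00, 10.67, 32.00]
χ² = (20−32.00)²/32.00 + (38−42.67)²/42.67 + (38−10.67)²/10.67 + (33−32.00)²/32.00 + (14−10.67)²/10.67 + (17−32.00)²/32.00 = 83.1563
df = 5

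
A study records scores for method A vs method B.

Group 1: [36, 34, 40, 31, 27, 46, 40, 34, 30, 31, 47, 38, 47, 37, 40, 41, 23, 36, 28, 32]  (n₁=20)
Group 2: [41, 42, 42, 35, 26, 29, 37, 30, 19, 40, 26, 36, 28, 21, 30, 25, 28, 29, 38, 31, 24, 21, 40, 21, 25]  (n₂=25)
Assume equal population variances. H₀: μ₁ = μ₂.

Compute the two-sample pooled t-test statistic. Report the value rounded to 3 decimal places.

test statistic = 2.540

x̄₁=35.900, s₁=6.664, n₁=20
x̄₂=30.560, s₂=7.269, n₂=25
s_p² = [19·6.664² + 24·7.269²]/43 = 49.1153
SE = √(s_p²·(1/20+1/25)) = 2.1025
t = (35.900−30.560)/2.1025 = 2.5399
df = 43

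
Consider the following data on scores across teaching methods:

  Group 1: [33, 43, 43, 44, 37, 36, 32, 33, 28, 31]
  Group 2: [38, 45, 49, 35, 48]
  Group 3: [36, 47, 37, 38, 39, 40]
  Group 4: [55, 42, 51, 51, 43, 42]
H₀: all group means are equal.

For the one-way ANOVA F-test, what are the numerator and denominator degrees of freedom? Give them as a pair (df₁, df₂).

k = 4 groups, N = 27 total
df = (k−1, N−k) = (4−1, 27−4) = (3, 23)

degrees of freedom = [3, 23]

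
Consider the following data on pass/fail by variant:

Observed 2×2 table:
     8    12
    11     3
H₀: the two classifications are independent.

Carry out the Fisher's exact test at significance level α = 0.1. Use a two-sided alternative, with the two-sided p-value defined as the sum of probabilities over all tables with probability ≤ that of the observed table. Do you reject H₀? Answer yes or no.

reject H₀: yes

Margins: r₁=20, r₂=14, c₁=19, c₂=15, n=34
p_obs = C(20,8)·C(14,11)/C(34,19); sum pmf over tables with pmf ≤ p_obs
p-value (two-sided) = 0.03818
At α=0.1: p < α → reject H₀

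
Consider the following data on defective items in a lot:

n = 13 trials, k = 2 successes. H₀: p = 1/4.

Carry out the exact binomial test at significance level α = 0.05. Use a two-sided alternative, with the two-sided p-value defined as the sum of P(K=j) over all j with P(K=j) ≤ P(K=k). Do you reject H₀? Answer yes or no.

Exact binomial: n=13, k=2, p₀=1/4=0.2500
P(X=j) = C(n,j)·p₀^j·(1−p₀)^(n−j); p = Σ P(X=j) over j with P(X=j) ≤ P(X=2)
p-value (two-sided) = 0.53864
At α=0.05: p ≥ α → fail to reject H₀

reject H₀: no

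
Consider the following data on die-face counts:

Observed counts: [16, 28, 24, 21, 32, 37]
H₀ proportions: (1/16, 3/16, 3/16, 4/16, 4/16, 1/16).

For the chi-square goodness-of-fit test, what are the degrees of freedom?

degrees of freedom = 5

df = k − 1 = 6 − 1 = 5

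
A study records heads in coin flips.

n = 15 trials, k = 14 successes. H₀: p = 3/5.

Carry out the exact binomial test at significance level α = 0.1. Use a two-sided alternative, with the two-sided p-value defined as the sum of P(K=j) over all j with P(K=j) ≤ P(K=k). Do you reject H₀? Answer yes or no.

Exact binomial: n=15, k=14, p₀=3/5=0.6000
P(X=j) = C(n,j)·p₀^j·(1−p₀)^(n−j); p = Σ P(X=j) over j with P(X=j) ≤ P(X=14)
p-value (two-sided) = 0.00710
At α=0.1: p < α → reject H₀

reject H₀: yes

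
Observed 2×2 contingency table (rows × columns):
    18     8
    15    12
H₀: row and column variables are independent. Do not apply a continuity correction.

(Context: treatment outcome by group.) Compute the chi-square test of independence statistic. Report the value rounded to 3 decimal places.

test statistic = 1.054

Row totals [26, 27], col totals [33, 20], n=53
χ² = (18−16.19)²/16.19 + (8−9.81)²/9.81 + (15−16.81)²/16.81 + (12−10.19)²/10.19 = 1.0542
df = 1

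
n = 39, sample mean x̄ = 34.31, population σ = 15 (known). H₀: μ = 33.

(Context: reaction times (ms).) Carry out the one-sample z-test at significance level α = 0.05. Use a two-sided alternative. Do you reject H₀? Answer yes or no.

reject H₀: no

SE = σ/√n = 15/√39 = 2.4019
z = (x̄−μ₀)/SE = (34.31−33)/2.4019 = 0.5454
p-value (two-sided) = 0.58548
At α=0.05: p ≥ α → fail to reject H₀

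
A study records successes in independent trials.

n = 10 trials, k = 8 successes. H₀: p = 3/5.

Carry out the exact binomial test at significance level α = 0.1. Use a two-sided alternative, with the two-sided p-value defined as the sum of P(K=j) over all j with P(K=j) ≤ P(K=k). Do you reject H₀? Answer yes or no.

Exact binomial: n=10, k=8, p₀=3/5=0.6000
P(X=j) = C(n,j)·p₀^j·(1−p₀)^(n−j); p = Σ P(X=j) over j with P(X=j) ≤ P(X=8)
p-value (two-sided) = 0.33353
At α=0.1: p ≥ α → fail to reject H₀

reject H₀: no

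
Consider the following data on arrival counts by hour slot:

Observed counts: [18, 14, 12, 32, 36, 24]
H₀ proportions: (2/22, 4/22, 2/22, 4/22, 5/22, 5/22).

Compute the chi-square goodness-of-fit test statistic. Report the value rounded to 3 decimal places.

n = 136; E_i = n·p_i = [12.36, 24.73, 12.36, 24.73, 30.91, 30.91]
χ² = (18−12.36)²/12.36 + (14−24.73)²/24.73 + (12−12.36)²/12.36 + (32−24.73)²/24.73 + (36−30.91)²/30.91 + (24−30.91)²/30.91 = 11.7559
df = 5

test statistic = 11.756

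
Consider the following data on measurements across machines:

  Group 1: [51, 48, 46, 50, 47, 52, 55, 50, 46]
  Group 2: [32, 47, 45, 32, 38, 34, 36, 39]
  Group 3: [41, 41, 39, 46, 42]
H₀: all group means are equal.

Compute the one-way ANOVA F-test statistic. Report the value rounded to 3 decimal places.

test statistic = 17.283

Group means [49.44, 37.88, 41.80], grand mean 43.500
SSB = Σnᵢ(x̄ᵢ−x̄)² = 585.603; SSW = ΣΣ(x−x̄ᵢ)² = 321.897
MSB = 585.603/2 = 292.8014; MSW = 321.897/19 = 16.9420
F = MSB/MSW = 17.2826
df = (2, 19)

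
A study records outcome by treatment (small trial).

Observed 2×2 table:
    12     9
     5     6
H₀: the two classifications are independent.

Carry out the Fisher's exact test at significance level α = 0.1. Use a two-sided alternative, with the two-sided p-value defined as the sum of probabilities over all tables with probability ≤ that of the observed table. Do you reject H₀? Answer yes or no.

Margins: r₁=21, r₂=11, c₁=17, c₂=15, n=32
p_obs = C(21,12)·C(11,5)/C(32,17); sum pmf over tables with pmf ≤ p_obs
p-value (two-sided) = 0.71195
At α=0.1: p ≥ α → fail to reject H₀

reject H₀: no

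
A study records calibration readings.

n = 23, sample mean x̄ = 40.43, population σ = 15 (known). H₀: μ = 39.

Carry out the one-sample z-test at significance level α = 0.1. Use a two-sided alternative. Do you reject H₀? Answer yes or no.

SE = σ/√n = 15/√23 = 3.1277
z = (x̄−μ₀)/SE = (40.43−39)/3.1277 = 0.4572
p-value (two-sided) = 0.64753
At α=0.1: p ≥ α → fail to reject H₀

reject H₀: no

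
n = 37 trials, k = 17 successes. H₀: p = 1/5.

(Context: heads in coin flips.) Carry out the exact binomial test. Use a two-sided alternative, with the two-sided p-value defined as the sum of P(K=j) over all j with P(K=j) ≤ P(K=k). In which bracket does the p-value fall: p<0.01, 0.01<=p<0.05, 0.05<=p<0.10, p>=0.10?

Exact binomial: n=37, k=17, p₀=1/5=0.2000
P(X=j) = C(n,j)·p₀^j·(1−p₀)^(n−j); p = Σ P(X=j) over j with P(X=j) ≤ P(X=17)
p-value (two-sided) = 0.00033
→ bracket: p<0.01

p-value bracket: p<0.01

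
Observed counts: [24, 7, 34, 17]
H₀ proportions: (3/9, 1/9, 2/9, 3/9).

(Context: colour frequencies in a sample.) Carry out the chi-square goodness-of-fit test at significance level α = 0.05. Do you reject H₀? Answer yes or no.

reject H₀: yes

n = 82; E_i = n·p_i = [27.33, 9.11, 18.22, 27.33]
χ² = (24−27.33)²/27.33 + (7−9.11)²/9.11 + (34−18.22)²/18.22 + (17−27.33)²/27.33 = 18.4634
df = 3
p-value (upper-tail) = 0.00035
At α=0.05: p < α → reject H₀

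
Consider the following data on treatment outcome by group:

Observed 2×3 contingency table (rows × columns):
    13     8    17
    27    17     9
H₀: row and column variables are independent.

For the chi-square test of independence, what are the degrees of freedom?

degrees of freedom = 2

df = (r−1)(c−1) = (2−1)·(3−1) = 2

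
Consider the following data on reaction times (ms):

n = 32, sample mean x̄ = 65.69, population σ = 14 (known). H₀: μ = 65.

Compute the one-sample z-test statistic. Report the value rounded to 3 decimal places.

SE = σ/√n = 14/√32 = 2.4749
z = (x̄−μ₀)/SE = (65.69−65)/2.4749 = 0.2788

test statistic = 0.279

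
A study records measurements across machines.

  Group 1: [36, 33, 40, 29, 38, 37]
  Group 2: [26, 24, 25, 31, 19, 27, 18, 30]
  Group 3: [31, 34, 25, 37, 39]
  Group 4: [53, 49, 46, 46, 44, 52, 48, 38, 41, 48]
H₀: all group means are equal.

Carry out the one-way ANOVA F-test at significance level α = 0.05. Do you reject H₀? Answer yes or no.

Group means [35.50, 25.00, 33.20, 46.50], grand mean 36.000
SSB = Σnᵢ(x̄ᵢ−x̄)² = 2111.200; SSW = ΣΣ(x−x̄ᵢ)² = 542.800
MSB = 2111.200/3 = 703.7333; MSW = 542.800/25 = 21.7120
F = MSB/MSW = 32.4122
df = (3, 25)
p-value (upper-tail) = 0.00000
At α=0.05: p < α → reject H₀

reject H₀: yes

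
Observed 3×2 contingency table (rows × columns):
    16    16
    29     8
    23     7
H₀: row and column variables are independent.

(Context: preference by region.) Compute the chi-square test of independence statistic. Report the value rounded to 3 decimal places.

Row totals [32, 37, 30], col totals [68, 31], n=99
χ² = (16−21.98)²/21.98 + (16−10.02)²/10.02 + (29−25.41)²/25.41 + (8−11.59)²/11.59 + (23−20.61)²/20.61 + (7−9.39)²/9.39 = 7.6994
df = 2

test statistic = 7.699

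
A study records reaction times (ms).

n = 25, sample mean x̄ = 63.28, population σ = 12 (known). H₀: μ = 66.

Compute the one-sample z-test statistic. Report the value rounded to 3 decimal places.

SE = σ/√n = 12/√25 = 2.4000
z = (x̄−μ₀)/SE = (63.28−66)/2.4000 = -1.1333

test statistic = -1.133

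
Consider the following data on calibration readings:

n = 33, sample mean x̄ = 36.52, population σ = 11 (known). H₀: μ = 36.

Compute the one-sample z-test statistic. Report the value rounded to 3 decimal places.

SE = σ/√n = 11/√33 = 1.9149
z = (x̄−μ₀)/SE = (36.52−36)/1.9149 = 0.2716

test statistic = 0.272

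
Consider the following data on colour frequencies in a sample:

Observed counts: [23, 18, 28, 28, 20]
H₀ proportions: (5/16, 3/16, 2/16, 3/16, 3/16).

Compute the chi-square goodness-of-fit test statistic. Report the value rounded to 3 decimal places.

test statistic = 19.816

n = 117; E_i = n·p_i = [36.56, 21.94, 14.62, 21.94, 21.94]
χ² = (23−36.56)²/36.56 + (18−21.94)²/21.94 + (28−14.62)²/14.62 + (28−21.94)²/21.94 + (20−21.94)²/21.94 = 19.8160
df = 4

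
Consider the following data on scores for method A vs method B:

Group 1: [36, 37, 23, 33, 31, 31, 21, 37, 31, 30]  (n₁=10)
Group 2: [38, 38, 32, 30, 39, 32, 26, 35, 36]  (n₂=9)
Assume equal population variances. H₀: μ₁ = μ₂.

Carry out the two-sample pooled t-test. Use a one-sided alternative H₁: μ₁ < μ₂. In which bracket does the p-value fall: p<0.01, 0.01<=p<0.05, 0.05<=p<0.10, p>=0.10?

x̄₁=31.000, s₁=5.437, n₁=10
x̄₂=34.000, s₂=4.330, n₂=9
s_p² = [9·5.437² + 8·4.330²]/17 = 24.4706
SE = √(s_p²·(1/10+1/9)) = 2.2729
t = (31.000−34.000)/2.2729 = -1.3199
df = 17
p-value (one-sided, H₁ less) = 0.10218
→ bracket: p>=0.10

p-value bracket: p>=0.10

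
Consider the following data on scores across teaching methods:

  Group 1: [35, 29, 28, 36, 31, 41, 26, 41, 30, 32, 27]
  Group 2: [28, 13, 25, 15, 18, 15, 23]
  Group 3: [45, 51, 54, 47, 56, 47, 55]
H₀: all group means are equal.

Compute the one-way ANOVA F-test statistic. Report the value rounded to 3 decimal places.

test statistic = 63.777

Group means [32.36, 19.57, 50.71], grand mean 33.920
SSB = Σnᵢ(x̄ᵢ−x̄)² = 3442.152; SSW = ΣΣ(x−x̄ᵢ)² = 593.688
MSB = 3442.152/2 = 1721.0758; MSW = 593.688/22 = 26.9858
F = MSB/MSW = 63.7770
df = (2, 22)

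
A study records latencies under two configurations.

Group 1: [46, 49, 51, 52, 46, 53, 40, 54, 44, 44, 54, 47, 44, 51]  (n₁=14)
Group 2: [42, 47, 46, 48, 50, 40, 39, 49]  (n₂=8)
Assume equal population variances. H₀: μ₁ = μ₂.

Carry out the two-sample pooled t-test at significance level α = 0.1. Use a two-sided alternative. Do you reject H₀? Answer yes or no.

x̄₁=48.214, s₁=4.406, n₁=14
x̄₂=45.125, s₂=4.224, n₂=8
s_p² = [13·4.406² + 7·4.224²]/20 = 18.8616
SE = √(s_p²·(1/14+1/8)) = 1.9248
t = (48.214−45.125)/1.9248 = 1.6050
df = 20
p-value (two-sided) = 0.12418
At α=0.1: p ≥ α → fail to reject H₀

reject H₀: no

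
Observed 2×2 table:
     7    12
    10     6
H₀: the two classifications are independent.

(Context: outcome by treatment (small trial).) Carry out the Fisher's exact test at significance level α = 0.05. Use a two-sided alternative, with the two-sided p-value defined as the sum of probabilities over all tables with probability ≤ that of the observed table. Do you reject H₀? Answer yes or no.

Margins: r₁=19, r₂=16, c₁=17, c₂=18, n=35
p_obs = C(19,7)·C(16,10)/C(35,17); sum pmf over tables with pmf ≤ p_obs
p-value (two-sided) = 0.18114
At α=0.05: p ≥ α → fail to reject H₀

reject H₀: no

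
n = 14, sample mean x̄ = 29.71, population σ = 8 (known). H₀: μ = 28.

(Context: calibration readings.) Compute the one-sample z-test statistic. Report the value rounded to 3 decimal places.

test statistic = 0.800

SE = σ/√n = 8/√14 = 2.1381
z = (x̄−μ₀)/SE = (29.71−28)/2.1381 = 0.7998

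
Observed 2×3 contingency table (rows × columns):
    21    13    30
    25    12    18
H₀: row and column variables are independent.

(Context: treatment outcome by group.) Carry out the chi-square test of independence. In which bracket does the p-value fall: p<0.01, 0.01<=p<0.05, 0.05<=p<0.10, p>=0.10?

p-value bracket: p>=0.10

Row totals [64, 55], col totals [46, 25, 48], n=119
χ² = (21−24.74)²/24.74 + (13−13.45)²/13.45 + (30−25.82)²/25.82 + (25−21.26)²/21.26 + (12−11.55)²/11.55 + (18−22.18)²/22.18 = 2.7227
df = 2
p-value (upper-tail) = 0.25631
→ bracket: p>=0.10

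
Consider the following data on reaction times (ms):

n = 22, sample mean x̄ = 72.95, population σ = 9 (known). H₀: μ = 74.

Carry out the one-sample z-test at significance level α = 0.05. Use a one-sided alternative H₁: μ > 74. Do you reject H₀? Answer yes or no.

reject H₀: no

SE = σ/√n = 9/√22 = 1.9188
z = (x̄−μ₀)/SE = (72.95−74)/1.9188 = -0.5472
p-value (one-sided, H₁ greater) = 0.70788
At α=0.05: p ≥ α → fail to reject H₀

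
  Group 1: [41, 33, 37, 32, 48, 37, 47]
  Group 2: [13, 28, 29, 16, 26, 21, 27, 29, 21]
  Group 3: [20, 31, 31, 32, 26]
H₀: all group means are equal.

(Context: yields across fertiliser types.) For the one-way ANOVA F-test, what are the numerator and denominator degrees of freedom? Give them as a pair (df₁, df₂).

k = 3 groups, N = 21 total
df = (k−1, N−k) = (3−1, 21−3) = (2, 18)

degrees of freedom = [2, 18]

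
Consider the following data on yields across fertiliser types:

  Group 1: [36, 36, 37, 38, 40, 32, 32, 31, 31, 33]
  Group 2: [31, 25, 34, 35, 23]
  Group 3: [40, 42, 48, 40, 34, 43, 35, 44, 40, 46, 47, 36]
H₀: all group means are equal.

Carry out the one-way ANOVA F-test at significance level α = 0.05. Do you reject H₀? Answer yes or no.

Group means [34.60, 29.60, 41.25], grand mean 36.630
SSB = Σnᵢ(x̄ᵢ−x̄)² = 544.446; SSW = ΣΣ(x−x̄ᵢ)² = 443.850
MSB = 544.446/2 = 272.2231; MSW = 443.850/24 = 18.4938
F = MSB/MSW = 14.7197
df = (2, 24)
p-value (upper-tail) = 0.00007
At α=0.05: p < α → reject H₀

reject H₀: yes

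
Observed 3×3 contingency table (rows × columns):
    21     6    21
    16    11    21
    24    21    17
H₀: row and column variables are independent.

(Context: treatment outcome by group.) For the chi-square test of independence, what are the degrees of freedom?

df = (r−1)(c−1) = (3−1)·(3−1) = 4

degrees of freedom = 4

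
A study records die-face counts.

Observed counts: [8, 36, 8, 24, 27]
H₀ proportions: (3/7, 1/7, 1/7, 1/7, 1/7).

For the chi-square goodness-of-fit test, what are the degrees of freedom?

degrees of freedom = 4

df = k − 1 = 5 − 1 = 4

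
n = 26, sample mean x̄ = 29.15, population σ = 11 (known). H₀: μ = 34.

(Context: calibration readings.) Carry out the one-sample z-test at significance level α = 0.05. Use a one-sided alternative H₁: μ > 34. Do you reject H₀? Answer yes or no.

reject H₀: no

SE = σ/√n = 11/√26 = 2.1573
z = (x̄−μ₀)/SE = (29.15−34)/2.1573 = -2.2482
p-value (one-sided, H₁ greater) = 0.98772
At α=0.05: p ≥ α → fail to reject H₀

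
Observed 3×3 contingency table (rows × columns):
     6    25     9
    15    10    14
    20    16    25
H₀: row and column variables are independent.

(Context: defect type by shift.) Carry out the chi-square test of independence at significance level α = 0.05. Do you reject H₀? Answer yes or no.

Row totals [40, 39, 61], col totals [41, 51, 48], n=140
χ² = (6−11.71)²/11.71 + (25−14.57)²/14.57 + (9−13.71)²/13.71 + (15−11.42)²/11.42 + (10−14.21)²/14.21 + (14−13.37)²/13.37 + (20−17.86)²/17.86 + (16−22.22)²/22.22 + (25−20.91)²/20.91 = 17.0636
df = 4
p-value (upper-tail) = 0.00188
At α=0.05: p < α → reject H₀

reject H₀: yes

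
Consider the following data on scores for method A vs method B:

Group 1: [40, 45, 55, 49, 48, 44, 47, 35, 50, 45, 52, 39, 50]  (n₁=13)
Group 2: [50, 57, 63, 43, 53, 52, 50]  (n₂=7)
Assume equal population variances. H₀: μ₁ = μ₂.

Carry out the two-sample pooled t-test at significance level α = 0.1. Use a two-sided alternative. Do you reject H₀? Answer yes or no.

reject H₀: yes

x̄₁=46.077, s₁=5.590, n₁=13
x̄₂=52.571, s₂=6.241, n₂=7
s_p² = [12·5.590² + 6·6.241²]/18 = 33.8132
SE = √(s_p²·(1/13+1/7)) = 2.7261
t = (46.077−52.571)/2.7261 = -2.3824
df = 18
p-value (two-sided) = 0.02844
At α=0.1: p < α → reject H₀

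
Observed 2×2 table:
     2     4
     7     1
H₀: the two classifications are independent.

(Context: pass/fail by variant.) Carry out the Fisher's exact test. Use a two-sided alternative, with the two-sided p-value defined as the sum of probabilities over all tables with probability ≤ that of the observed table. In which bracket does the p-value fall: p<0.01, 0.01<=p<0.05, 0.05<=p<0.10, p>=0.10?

p-value bracket: 0.05<=p<0.10

Margins: r₁=6, r₂=8, c₁=9, c₂=5, n=14
p_obs = C(6,2)·C(8,7)/C(14,9); sum pmf over tables with pmf ≤ p_obs
p-value (two-sided) = 0.09091
→ bracket: 0.05<=p<0.10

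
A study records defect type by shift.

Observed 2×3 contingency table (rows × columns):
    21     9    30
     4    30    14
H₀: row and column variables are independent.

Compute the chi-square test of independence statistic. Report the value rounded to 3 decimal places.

test statistic = 27.694

Row totals [60, 48], col totals [25, 39, 44], n=108
χ² = (21−13.89)²/13.89 + (9−21.67)²/21.67 + (30−24.44)²/24.44 + (4−11.11)²/11.11 + (30−17.33)²/17.33 + (14−19.56)²/19.56 = 27.6944
df = 2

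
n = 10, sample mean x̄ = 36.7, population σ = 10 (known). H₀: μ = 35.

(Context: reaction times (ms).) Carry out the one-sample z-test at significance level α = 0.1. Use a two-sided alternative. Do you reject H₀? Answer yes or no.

SE = σ/√n = 10/√10 = 3.1623
z = (x̄−μ₀)/SE = (36.7−35)/3.1623 = 0.5376
p-value (two-sided) = 0.59086
At α=0.1: p ≥ α → fail to reject H₀

reject H₀: no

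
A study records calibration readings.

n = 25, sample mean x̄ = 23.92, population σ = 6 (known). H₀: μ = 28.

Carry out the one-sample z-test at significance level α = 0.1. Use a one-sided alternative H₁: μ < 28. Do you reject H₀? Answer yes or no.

SE = σ/√n = 6/√25 = 1.2000
z = (x̄−μ₀)/SE = (23.92−28)/1.2000 = -3.4000
p-value (one-sided, H₁ less) = 0.00034
At α=0.1: p < α → reject H₀

reject H₀: yes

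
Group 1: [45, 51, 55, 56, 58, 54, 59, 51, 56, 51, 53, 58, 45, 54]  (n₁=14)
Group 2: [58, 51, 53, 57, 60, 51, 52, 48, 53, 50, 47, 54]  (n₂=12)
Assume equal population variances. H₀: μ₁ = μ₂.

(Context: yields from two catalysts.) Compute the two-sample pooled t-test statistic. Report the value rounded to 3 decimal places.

x̄₁=53.286, s₁=4.375, n₁=14
x̄₂=52.833, s₂=3.927, n₂=12
s_p² = [13·4.375² + 11·3.927²]/24 = 17.4385
SE = √(s_p²·(1/14+1/12)) = 1.6428
t = (53.286−52.833)/1.6428 = 0.2754
df = 24

test statistic = 0.275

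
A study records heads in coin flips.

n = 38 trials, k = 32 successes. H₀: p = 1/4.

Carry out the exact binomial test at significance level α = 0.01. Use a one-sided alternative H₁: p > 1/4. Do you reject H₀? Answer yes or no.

Exact binomial: n=38, k=32, p₀=1/4=0.2500
P(X≥32) from Σ C(n,i)·p₀^i·(1−p₀)^(n−i)
p-value (one-sided, H₁ greater) = 0.00000
At α=0.01: p < α → reject H₀

reject H₀: yes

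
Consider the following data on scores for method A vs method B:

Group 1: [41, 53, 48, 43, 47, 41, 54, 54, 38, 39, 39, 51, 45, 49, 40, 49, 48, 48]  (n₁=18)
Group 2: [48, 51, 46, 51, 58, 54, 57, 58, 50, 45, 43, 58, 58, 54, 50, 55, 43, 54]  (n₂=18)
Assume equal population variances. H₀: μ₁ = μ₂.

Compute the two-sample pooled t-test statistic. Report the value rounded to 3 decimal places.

x̄₁=45.944, s₁=5.374, n₁=18
x̄₂=51.833, s₂=5.216, n₂=18
s_p² = [17·5.374² + 17·5.216²]/34 = 28.0425
SE = √(s_p²·(1/18+1/18)) = 1.7652
t = (45.944−51.833)/1.7652 = -3.3362
df = 34

test statistic = -3.336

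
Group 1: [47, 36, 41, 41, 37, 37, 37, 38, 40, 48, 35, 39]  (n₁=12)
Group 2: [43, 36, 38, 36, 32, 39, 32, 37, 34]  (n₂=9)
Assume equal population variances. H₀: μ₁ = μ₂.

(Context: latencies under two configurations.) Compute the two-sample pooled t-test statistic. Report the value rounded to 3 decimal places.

x̄₁=39.667, s₁=4.119, n₁=12
x̄₂=36.333, s₂=3.500, n₂=9
s_p² = [11·4.119² + 8·3.500²]/19 = 14.9825
SE = √(s_p²·(1/12+1/9)) = 1.7068
t = (39.667−36.333)/1.7068 = 1.9529
df = 19

test statistic = 1.953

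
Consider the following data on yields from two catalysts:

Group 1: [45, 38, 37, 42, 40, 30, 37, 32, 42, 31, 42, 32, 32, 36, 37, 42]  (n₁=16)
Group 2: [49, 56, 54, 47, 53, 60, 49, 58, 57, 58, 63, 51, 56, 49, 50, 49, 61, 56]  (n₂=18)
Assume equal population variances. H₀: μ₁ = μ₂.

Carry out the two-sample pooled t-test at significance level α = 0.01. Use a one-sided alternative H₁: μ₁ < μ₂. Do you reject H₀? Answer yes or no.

reject H₀: yes

x̄₁=37.188, s₁=4.722, n₁=16
x̄₂=54.222, s₂=4.809, n₂=18
s_p² = [15·4.722² + 17·4.809²]/32 = 22.7359
SE = √(s_p²·(1/16+1/18)) = 1.6383
t = (37.188−54.222)/1.6383 = -10.3977
df = 32
p-value (one-sided, H₁ less) = 0.00000
At α=0.01: p < α → reject H₀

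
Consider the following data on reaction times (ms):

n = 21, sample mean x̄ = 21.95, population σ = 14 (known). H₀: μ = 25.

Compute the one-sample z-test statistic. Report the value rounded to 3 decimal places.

test statistic = -0.998

SE = σ/√n = 14/√21 = 3.0551
z = (x̄−μ₀)/SE = (21.95−25)/3.0551 = -0.9983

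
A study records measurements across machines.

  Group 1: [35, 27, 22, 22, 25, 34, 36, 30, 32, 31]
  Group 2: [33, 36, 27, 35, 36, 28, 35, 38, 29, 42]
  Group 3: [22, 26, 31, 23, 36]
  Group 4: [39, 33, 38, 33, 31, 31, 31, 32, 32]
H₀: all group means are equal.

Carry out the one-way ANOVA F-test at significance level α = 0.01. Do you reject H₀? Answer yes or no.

reject H₀: no

Group means [29.40, 33.90, 27.60, 33.33], grand mean 31.500
SSB = Σnᵢ(x̄ᵢ−x̄)² = 208.000; SSW = ΣΣ(x−x̄ᵢ)² = 652.500
MSB = 208.000/3 = 69.3333; MSW = 652.500/30 = 21.7500
F = MSB/MSW = 3.1877
df = (3, 30)
p-value (upper-tail) = 0.03784
At α=0.01: p ≥ α → fail to reject H₀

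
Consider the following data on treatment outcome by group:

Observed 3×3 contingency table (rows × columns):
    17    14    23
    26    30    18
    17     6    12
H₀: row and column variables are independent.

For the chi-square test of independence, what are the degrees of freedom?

df = (r−1)(c−1) = (3−1)·(3−1) = 4

degrees of freedom = 4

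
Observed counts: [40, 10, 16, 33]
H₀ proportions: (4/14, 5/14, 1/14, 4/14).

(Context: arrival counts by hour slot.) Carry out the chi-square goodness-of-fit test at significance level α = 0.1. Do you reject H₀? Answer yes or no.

n = 99; E_i = n·p_i = [28.29, 35.36, 7.07, 28.29]
χ² = (40−28.29)²/28.29 + (10−35.36)²/35.36 + (16−7.07)²/7.07 + (33−28.29)²/28.29 = 35.0960
df = 3
p-value (upper-tail) = 0.00000
At α=0.1: p < α → reject H₀

reject H₀: yes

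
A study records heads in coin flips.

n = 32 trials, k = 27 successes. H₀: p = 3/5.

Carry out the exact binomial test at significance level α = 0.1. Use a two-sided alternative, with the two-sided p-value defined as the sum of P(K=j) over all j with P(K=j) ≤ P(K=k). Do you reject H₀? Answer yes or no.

reject H₀: yes

Exact binomial: n=32, k=27, p₀=3/5=0.6000
P(X=j) = C(n,j)·p₀^j·(1−p₀)^(n−j); p = Σ P(X=j) over j with P(X=j) ≤ P(X=27)
p-value (two-sided) = 0.00582
At α=0.1: p < α → reject H₀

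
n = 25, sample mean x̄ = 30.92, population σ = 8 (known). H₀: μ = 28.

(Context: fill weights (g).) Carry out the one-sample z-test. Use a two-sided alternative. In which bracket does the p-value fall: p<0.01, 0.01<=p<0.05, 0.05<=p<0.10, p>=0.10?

SE = σ/√n = 8/√25 = 1.6000
z = (x̄−μ₀)/SE = (30.92−28)/1.6000 = 1.8250
p-value (two-sided) = 0.06800
→ bracket: 0.05<=p<0.10

p-value bracket: 0.05<=p<0.10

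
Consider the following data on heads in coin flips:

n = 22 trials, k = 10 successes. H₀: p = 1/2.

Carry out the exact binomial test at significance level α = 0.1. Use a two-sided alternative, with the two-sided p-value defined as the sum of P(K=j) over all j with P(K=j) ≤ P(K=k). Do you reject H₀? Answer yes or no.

Exact binomial: n=22, k=10, p₀=1/2=0.5000
P(X=j) = C(n,j)·p₀^j·(1−p₀)^(n−j); p = Σ P(X=j) over j with P(X=j) ≤ P(X=10)
p-value (two-sided) = 0.83181
At α=0.1: p ≥ α → fail to reject H₀

reject H₀: no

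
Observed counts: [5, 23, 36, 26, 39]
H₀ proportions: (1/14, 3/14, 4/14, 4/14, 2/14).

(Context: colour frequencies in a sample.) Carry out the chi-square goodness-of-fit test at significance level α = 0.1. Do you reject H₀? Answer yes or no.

n = 129; E_i = n·p_i = [9.21, 27.64, 36.86, 36.86, 18.43]
χ² = (5−9.21)²/9.21 + (23−27.64)²/27.64 + (36−36.86)²/36.86 + (26−36.86)²/36.86 + (39−18.43)²/18.43 = 28.8889
df = 4
p-value (upper-tail) = 0.00001
At α=0.1: p < α → reject H₀

reject H₀: yes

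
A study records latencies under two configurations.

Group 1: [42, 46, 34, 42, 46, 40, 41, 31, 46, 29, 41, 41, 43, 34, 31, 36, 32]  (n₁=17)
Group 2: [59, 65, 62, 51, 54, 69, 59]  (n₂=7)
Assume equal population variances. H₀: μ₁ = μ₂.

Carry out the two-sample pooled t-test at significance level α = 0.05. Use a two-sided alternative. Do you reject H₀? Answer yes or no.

reject H₀: yes

x̄₁=38.529, s₁=5.735, n₁=17
x̄₂=59.857, s₂=6.176, n₂=7
s_p² = [16·5.735² + 6·6.176²]/22 = 34.3224
SE = √(s_p²·(1/17+1/7)) = 2.6310
t = (38.529−59.857)/2.6310 = -8.1063
df = 22
p-value (two-sided) = 0.00000
At α=0.05: p < α → reject H₀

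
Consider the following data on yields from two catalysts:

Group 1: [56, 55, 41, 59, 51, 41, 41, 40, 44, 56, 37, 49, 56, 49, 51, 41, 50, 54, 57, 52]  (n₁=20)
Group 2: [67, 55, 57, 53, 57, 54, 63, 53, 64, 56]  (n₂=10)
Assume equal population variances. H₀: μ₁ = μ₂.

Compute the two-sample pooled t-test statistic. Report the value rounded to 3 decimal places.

x̄₁=49.000, s₁=6.867, n₁=20
x̄₂=57.900, s₂=4.977, n₂=10
s_p² = [19·6.867² + 9·4.977²]/28 = 39.9607
SE = √(s_p²·(1/20+1/10)) = 2.4483
t = (49.000−57.900)/2.4483 = -3.6352
df = 28

test statistic = -3.635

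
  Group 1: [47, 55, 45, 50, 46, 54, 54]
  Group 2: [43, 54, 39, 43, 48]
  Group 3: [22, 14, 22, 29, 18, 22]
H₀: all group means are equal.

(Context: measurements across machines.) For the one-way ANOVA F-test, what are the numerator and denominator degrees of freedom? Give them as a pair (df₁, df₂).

k = 3 groups, N = 18 total
df = (k−1, N−k) = (3−1, 18−3) = (2, 15)

degrees of freedom = [2, 15]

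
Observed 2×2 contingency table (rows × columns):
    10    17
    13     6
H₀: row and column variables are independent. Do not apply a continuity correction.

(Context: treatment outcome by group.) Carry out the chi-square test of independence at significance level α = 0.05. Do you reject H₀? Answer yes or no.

reject H₀: yes

Row totals [27, 19], col totals [23, 23], n=46
χ² = (10−13.50)²/13.50 + (17−13.50)²/13.50 + (13−9.50)²/9.50 + (6−9.50)²/9.50 = 4.3938
df = 1
p-value (upper-tail) = 0.03607
At α=0.05: p < α → reject H₀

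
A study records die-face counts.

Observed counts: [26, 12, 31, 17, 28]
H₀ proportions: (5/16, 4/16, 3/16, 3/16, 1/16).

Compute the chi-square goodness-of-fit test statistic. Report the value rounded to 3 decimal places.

test statistic = 78.543

n = 114; E_i = n·p_i = [35.62, 28.50, 21.38, 21.38, 7.12]
χ² = (26−35.62)²/35.62 + (12−28.50)²/28.50 + (31−21.38)²/21.38 + (17−21.38)²/21.38 + (28−7.12)²/7.12 = 78.5427
df = 4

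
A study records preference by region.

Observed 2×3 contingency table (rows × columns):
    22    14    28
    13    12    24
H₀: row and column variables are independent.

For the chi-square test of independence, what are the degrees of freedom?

df = (r−1)(c−1) = (2−1)·(3−1) = 2

degrees of freedom = 2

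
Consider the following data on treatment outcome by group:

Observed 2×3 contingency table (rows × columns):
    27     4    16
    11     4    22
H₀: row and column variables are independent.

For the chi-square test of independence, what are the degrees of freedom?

degrees of freedom = 2

df = (r−1)(c−1) = (2−1)·(3−1) = 2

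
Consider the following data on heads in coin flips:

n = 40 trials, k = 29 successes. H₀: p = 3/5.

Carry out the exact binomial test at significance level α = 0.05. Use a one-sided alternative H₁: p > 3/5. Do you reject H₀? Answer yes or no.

Exact binomial: n=40, k=29, p₀=3/5=0.6000
P(X≥29) from Σ C(n,i)·p₀^i·(1−p₀)^(n−i)
p-value (one-sided, H₁ greater) = 0.07095
At α=0.05: p ≥ α → fail to reject H₀

reject H₀: no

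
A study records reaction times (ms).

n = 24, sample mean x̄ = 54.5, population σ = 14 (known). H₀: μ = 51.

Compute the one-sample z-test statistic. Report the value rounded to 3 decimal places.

test statistic = 1.225

SE = σ/√n = 14/√24 = 2.8577
z = (x̄−μ₀)/SE = (54.5−51)/2.8577 = 1.2247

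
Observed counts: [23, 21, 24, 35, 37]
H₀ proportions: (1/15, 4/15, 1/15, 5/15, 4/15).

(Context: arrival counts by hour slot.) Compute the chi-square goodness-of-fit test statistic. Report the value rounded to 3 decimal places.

test statistic = 53.125

n = 140; E_i = n·p_i = [9.33, 37.33, 9.33, 46.67, 37.33]
χ² = (23−9.33)²/9.33 + (21−37.33)²/37.33 + (24−9.33)²/9.33 + (35−46.67)²/46.67 + (37−37.33)²/37.33 = 53.1250
df = 4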